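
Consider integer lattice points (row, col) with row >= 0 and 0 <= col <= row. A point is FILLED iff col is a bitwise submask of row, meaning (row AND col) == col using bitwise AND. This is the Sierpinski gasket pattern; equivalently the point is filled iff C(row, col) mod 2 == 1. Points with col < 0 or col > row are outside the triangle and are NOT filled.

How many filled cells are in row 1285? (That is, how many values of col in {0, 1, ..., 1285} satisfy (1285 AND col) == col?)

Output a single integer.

Answer: 16

Derivation:
1285 in binary = 10100000101
popcount(1285) = number of 1-bits in 10100000101 = 4
A col c satisfies (1285 AND c) == c iff every set bit of c is also set in 1285; each of the 4 set bits of 1285 can independently be on or off in c.
count = 2^4 = 16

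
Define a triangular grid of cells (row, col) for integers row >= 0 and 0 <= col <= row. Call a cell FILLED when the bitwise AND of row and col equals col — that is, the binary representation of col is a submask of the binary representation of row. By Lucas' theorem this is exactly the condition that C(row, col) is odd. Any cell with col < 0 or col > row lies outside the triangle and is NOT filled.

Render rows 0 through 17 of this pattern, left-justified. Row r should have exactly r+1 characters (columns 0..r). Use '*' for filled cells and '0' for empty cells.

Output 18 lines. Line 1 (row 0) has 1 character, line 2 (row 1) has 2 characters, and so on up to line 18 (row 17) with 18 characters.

Answer: *
**
*0*
****
*000*
**00**
*0*0*0*
********
*0000000*
**000000**
*0*00000*0*
****0000****
*000*000*000*
**00**00**00**
*0*0*0*0*0*0*0*
****************
*000000000000000*
**00000000000000**

Derivation:
r0=0: *
r1=1: **
r2=10: *0*
r3=11: ****
r4=100: *000*
r5=101: **00**
r6=110: *0*0*0*
r7=111: ********
r8=1000: *0000000*
r9=1001: **000000**
r10=1010: *0*00000*0*
r11=1011: ****0000****
r12=1100: *000*000*000*
r13=1101: **00**00**00**
r14=1110: *0*0*0*0*0*0*0*
r15=1111: ****************
r16=10000: *000000000000000*
r17=10001: **00000000000000**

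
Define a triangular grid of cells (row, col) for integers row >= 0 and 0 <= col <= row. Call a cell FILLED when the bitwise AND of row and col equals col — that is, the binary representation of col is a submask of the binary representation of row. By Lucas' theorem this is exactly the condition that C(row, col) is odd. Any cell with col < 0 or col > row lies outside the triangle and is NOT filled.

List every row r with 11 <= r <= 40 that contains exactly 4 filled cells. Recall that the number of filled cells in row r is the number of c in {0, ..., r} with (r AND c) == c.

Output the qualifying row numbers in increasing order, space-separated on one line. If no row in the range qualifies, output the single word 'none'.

Answer: 12 17 18 20 24 33 34 36 40

Derivation:
Row r has 2^popcount(r) filled cells, so we need popcount(r) = log2(4) = 2.
Scan r = 11..40 and keep those with exactly 2 one-bits:
r=11=1011 popcount=3 -> skip
r=12=1100 popcount=2 -> KEEP
r=13=1101 popcount=3 -> skip
r=14=1110 popcount=3 -> skip
r=15=1111 popcount=4 -> skip
r=16=10000 popcount=1 -> skip
r=17=10001 popcount=2 -> KEEP
r=18=10010 popcount=2 -> KEEP
r=19=10011 popcount=3 -> skip
r=20=10100 popcount=2 -> KEEP
r=21=10101 popcount=3 -> skip
r=22=10110 popcount=3 -> skip
r=23=10111 popcount=4 -> skip
r=24=11000 popcount=2 -> KEEP
r=25=11001 popcount=3 -> skip
r=26=11010 popcount=3 -> skip
r=27=11011 popcount=4 -> skip
r=28=11100 popcount=3 -> skip
r=29=11101 popcount=4 -> skip
r=30=11110 popcount=4 -> skip
r=31=11111 popcount=5 -> skip
r=32=100000 popcount=1 -> skip
r=33=100001 popcount=2 -> KEEP
r=34=100010 popcount=2 -> KEEP
r=35=100011 popcount=3 -> skip
r=36=100100 popcount=2 -> KEEP
r=37=100101 popcount=3 -> skip
r=38=100110 popcount=3 -> skip
r=39=100111 popcount=4 -> skip
r=40=101000 popcount=2 -> KEEP
Kept rows: 12 17 18 20 24 33 34 36 40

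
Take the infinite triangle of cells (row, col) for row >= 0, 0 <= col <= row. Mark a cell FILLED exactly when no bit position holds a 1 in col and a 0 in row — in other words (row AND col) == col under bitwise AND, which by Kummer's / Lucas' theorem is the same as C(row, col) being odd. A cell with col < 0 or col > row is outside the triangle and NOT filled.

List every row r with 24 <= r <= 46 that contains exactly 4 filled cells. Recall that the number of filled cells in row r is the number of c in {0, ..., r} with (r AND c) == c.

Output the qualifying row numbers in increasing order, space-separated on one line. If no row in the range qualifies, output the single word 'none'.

Row r has 2^popcount(r) filled cells, so we need popcount(r) = log2(4) = 2.
Scan r = 24..46 and keep those with exactly 2 one-bits:
r=24=11000 popcount=2 -> KEEP
r=25=11001 popcount=3 -> skip
r=26=11010 popcount=3 -> skip
r=27=11011 popcount=4 -> skip
r=28=11100 popcount=3 -> skip
r=29=11101 popcount=4 -> skip
r=30=11110 popcount=4 -> skip
r=31=11111 popcount=5 -> skip
r=32=100000 popcount=1 -> skip
r=33=100001 popcount=2 -> KEEP
r=34=100010 popcount=2 -> KEEP
r=35=100011 popcount=3 -> skip
r=36=100100 popcount=2 -> KEEP
r=37=100101 popcount=3 -> skip
r=38=100110 popcount=3 -> skip
r=39=100111 popcount=4 -> skip
r=40=101000 popcount=2 -> KEEP
r=41=101001 popcount=3 -> skip
r=42=101010 popcount=3 -> skip
r=43=101011 popcount=4 -> skip
r=44=101100 popcount=3 -> skip
r=45=101101 popcount=4 -> skip
r=46=101110 popcount=4 -> skip
Kept rows: 24 33 34 36 40

Answer: 24 33 34 36 40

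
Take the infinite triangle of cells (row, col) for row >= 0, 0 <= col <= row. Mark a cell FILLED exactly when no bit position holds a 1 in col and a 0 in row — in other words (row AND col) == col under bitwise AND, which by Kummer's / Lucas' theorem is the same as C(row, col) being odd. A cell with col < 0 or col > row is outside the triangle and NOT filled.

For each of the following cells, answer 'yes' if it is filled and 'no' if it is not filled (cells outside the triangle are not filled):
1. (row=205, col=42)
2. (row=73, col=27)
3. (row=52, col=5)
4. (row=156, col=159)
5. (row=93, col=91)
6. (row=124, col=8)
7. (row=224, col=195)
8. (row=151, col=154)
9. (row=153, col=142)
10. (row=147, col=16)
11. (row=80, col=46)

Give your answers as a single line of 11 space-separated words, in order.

(205,42): row=0b11001101, col=0b101010, row AND col = 0b1000 = 8; 8 != 42 -> empty
(73,27): row=0b1001001, col=0b11011, row AND col = 0b1001 = 9; 9 != 27 -> empty
(52,5): row=0b110100, col=0b101, row AND col = 0b100 = 4; 4 != 5 -> empty
(156,159): col outside [0, 156] -> not filled
(93,91): row=0b1011101, col=0b1011011, row AND col = 0b1011001 = 89; 89 != 91 -> empty
(124,8): row=0b1111100, col=0b1000, row AND col = 0b1000 = 8; 8 == 8 -> filled
(224,195): row=0b11100000, col=0b11000011, row AND col = 0b11000000 = 192; 192 != 195 -> empty
(151,154): col outside [0, 151] -> not filled
(153,142): row=0b10011001, col=0b10001110, row AND col = 0b10001000 = 136; 136 != 142 -> empty
(147,16): row=0b10010011, col=0b10000, row AND col = 0b10000 = 16; 16 == 16 -> filled
(80,46): row=0b1010000, col=0b101110, row AND col = 0b0 = 0; 0 != 46 -> empty

Answer: no no no no no yes no no no yes no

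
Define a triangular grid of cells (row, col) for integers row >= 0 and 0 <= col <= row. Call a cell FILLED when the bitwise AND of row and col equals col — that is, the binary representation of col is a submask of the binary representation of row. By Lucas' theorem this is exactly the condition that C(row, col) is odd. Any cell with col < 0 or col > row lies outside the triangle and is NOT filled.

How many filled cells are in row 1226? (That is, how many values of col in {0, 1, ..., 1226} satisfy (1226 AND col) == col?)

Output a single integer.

1226 in binary = 10011001010
popcount(1226) = number of 1-bits in 10011001010 = 5
A col c satisfies (1226 AND c) == c iff every set bit of c is also set in 1226; each of the 5 set bits of 1226 can independently be on or off in c.
count = 2^5 = 32

Answer: 32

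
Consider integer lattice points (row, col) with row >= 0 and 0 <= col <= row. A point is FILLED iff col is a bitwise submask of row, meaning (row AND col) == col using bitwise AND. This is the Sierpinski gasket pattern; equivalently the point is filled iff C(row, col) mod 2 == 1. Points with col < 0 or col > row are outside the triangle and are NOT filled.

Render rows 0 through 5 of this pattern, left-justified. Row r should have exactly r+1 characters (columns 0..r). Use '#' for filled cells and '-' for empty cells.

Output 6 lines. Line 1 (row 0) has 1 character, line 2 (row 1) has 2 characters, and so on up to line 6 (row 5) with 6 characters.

Answer: #
##
#-#
####
#---#
##--##

Derivation:
r0=0: #
r1=1: ##
r2=10: #-#
r3=11: ####
r4=100: #---#
r5=101: ##--##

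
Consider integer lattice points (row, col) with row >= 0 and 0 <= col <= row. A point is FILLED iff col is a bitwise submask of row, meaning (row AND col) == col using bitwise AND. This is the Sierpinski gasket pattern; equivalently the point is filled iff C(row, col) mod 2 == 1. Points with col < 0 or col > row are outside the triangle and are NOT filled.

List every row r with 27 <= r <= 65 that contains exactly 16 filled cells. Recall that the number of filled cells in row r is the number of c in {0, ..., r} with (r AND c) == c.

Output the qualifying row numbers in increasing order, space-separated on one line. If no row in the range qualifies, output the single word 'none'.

Row r has 2^popcount(r) filled cells, so we need popcount(r) = log2(16) = 4.
Scan r = 27..65 and keep those with exactly 4 one-bits:
r=27=11011 popcount=4 -> KEEP
r=28=11100 popcount=3 -> skip
r=29=11101 popcount=4 -> KEEP
r=30=11110 popcount=4 -> KEEP
r=31=11111 popcount=5 -> skip
r=32=100000 popcount=1 -> skip
r=33=100001 popcount=2 -> skip
r=34=100010 popcount=2 -> skip
r=35=100011 popcount=3 -> skip
r=36=100100 popcount=2 -> skip
r=37=100101 popcount=3 -> skip
r=38=100110 popcount=3 -> skip
r=39=100111 popcount=4 -> KEEP
r=40=101000 popcount=2 -> skip
r=41=101001 popcount=3 -> skip
r=42=101010 popcount=3 -> skip
r=43=101011 popcount=4 -> KEEP
r=44=101100 popcount=3 -> skip
r=45=101101 popcount=4 -> KEEP
r=46=101110 popcount=4 -> KEEP
r=47=101111 popcount=5 -> skip
r=48=110000 popcount=2 -> skip
r=49=110001 popcount=3 -> skip
r=50=110010 popcount=3 -> skip
r=51=110011 popcount=4 -> KEEP
r=52=110100 popcount=3 -> skip
r=53=110101 popcount=4 -> KEEP
r=54=110110 popcount=4 -> KEEP
r=55=110111 popcount=5 -> skip
r=56=111000 popcount=3 -> skip
r=57=111001 popcount=4 -> KEEP
r=58=111010 popcount=4 -> KEEP
r=59=111011 popcount=5 -> skip
r=60=111100 popcount=4 -> KEEP
r=61=111101 popcount=5 -> skip
r=62=111110 popcount=5 -> skip
r=63=111111 popcount=6 -> skip
r=64=1000000 popcount=1 -> skip
r=65=1000001 popcount=2 -> skip
Kept rows: 27 29 30 39 43 45 46 51 53 54 57 58 60

Answer: 27 29 30 39 43 45 46 51 53 54 57 58 60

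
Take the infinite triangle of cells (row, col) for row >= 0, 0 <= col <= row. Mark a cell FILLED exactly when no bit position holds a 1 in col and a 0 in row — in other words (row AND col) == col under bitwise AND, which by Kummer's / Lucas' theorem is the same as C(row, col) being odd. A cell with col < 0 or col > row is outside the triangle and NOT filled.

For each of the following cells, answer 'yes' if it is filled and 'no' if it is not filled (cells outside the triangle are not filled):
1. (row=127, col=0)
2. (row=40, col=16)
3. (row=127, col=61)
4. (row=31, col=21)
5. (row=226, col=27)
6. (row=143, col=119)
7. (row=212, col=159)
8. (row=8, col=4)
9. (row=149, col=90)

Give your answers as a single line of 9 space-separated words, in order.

Answer: yes no yes yes no no no no no

Derivation:
(127,0): row=0b1111111, col=0b0, row AND col = 0b0 = 0; 0 == 0 -> filled
(40,16): row=0b101000, col=0b10000, row AND col = 0b0 = 0; 0 != 16 -> empty
(127,61): row=0b1111111, col=0b111101, row AND col = 0b111101 = 61; 61 == 61 -> filled
(31,21): row=0b11111, col=0b10101, row AND col = 0b10101 = 21; 21 == 21 -> filled
(226,27): row=0b11100010, col=0b11011, row AND col = 0b10 = 2; 2 != 27 -> empty
(143,119): row=0b10001111, col=0b1110111, row AND col = 0b111 = 7; 7 != 119 -> empty
(212,159): row=0b11010100, col=0b10011111, row AND col = 0b10010100 = 148; 148 != 159 -> empty
(8,4): row=0b1000, col=0b100, row AND col = 0b0 = 0; 0 != 4 -> empty
(149,90): row=0b10010101, col=0b1011010, row AND col = 0b10000 = 16; 16 != 90 -> empty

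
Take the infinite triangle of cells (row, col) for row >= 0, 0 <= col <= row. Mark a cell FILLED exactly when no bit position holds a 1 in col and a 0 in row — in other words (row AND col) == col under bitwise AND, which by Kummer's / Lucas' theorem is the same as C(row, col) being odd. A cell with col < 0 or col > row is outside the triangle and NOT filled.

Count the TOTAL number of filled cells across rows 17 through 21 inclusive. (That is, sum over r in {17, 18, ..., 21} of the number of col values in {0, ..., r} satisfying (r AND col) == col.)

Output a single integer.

Answer: 28

Derivation:
r17=10001 pc2: +4 =4
r18=10010 pc2: +4 =8
r19=10011 pc3: +8 =16
r20=10100 pc2: +4 =20
r21=10101 pc3: +8 =28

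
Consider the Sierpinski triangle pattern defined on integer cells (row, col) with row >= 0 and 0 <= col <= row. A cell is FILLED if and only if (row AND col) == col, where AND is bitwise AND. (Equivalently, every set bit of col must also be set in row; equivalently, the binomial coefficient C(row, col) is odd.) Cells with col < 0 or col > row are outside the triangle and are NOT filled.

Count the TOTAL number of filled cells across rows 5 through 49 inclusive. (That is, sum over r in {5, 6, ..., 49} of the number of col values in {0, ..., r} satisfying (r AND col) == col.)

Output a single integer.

Answer: 406

Derivation:
r5=101 pc2: +4 =4
r6=110 pc2: +4 =8
r7=111 pc3: +8 =16
r8=1000 pc1: +2 =18
r9=1001 pc2: +4 =22
r10=1010 pc2: +4 =26
r11=1011 pc3: +8 =34
r12=1100 pc2: +4 =38
r13=1101 pc3: +8 =46
r14=1110 pc3: +8 =54
r15=1111 pc4: +16 =70
r16=10000 pc1: +2 =72
r17=10001 pc2: +4 =76
r18=10010 pc2: +4 =80
r19=10011 pc3: +8 =88
r20=10100 pc2: +4 =92
r21=10101 pc3: +8 =100
r22=10110 pc3: +8 =108
r23=10111 pc4: +16 =124
r24=11000 pc2: +4 =128
r25=11001 pc3: +8 =136
r26=11010 pc3: +8 =144
r27=11011 pc4: +16 =160
r28=11100 pc3: +8 =168
r29=11101 pc4: +16 =184
r30=11110 pc4: +16 =200
r31=11111 pc5: +32 =232
r32=100000 pc1: +2 =234
r33=100001 pc2: +4 =238
r34=100010 pc2: +4 =242
r35=100011 pc3: +8 =250
r36=100100 pc2: +4 =254
r37=100101 pc3: +8 =262
r38=100110 pc3: +8 =270
r39=100111 pc4: +16 =286
r40=101000 pc2: +4 =290
r41=101001 pc3: +8 =298
r42=101010 pc3: +8 =306
r43=101011 pc4: +16 =322
r44=101100 pc3: +8 =330
r45=101101 pc4: +16 =346
r46=101110 pc4: +16 =362
r47=101111 pc5: +32 =394
r48=110000 pc2: +4 =398
r49=110001 pc3: +8 =406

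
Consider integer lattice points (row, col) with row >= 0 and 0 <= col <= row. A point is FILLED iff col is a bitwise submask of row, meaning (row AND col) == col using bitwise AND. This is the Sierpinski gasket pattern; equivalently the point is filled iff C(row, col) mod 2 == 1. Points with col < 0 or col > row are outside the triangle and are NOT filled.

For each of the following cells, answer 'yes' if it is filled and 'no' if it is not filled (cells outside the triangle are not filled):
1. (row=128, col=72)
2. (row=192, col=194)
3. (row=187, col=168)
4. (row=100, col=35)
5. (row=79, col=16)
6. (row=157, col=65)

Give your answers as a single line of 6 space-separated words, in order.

(128,72): row=0b10000000, col=0b1001000, row AND col = 0b0 = 0; 0 != 72 -> empty
(192,194): col outside [0, 192] -> not filled
(187,168): row=0b10111011, col=0b10101000, row AND col = 0b10101000 = 168; 168 == 168 -> filled
(100,35): row=0b1100100, col=0b100011, row AND col = 0b100000 = 32; 32 != 35 -> empty
(79,16): row=0b1001111, col=0b10000, row AND col = 0b0 = 0; 0 != 16 -> empty
(157,65): row=0b10011101, col=0b1000001, row AND col = 0b1 = 1; 1 != 65 -> empty

Answer: no no yes no no no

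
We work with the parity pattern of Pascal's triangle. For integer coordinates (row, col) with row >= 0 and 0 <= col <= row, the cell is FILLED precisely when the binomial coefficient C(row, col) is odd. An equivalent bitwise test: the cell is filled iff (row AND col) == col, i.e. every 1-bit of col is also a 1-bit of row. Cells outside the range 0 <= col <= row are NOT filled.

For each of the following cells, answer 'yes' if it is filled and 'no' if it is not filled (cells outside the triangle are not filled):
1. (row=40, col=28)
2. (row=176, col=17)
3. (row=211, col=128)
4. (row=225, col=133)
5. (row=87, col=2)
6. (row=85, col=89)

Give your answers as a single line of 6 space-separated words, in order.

Answer: no no yes no yes no

Derivation:
(40,28): row=0b101000, col=0b11100, row AND col = 0b1000 = 8; 8 != 28 -> empty
(176,17): row=0b10110000, col=0b10001, row AND col = 0b10000 = 16; 16 != 17 -> empty
(211,128): row=0b11010011, col=0b10000000, row AND col = 0b10000000 = 128; 128 == 128 -> filled
(225,133): row=0b11100001, col=0b10000101, row AND col = 0b10000001 = 129; 129 != 133 -> empty
(87,2): row=0b1010111, col=0b10, row AND col = 0b10 = 2; 2 == 2 -> filled
(85,89): col outside [0, 85] -> not filled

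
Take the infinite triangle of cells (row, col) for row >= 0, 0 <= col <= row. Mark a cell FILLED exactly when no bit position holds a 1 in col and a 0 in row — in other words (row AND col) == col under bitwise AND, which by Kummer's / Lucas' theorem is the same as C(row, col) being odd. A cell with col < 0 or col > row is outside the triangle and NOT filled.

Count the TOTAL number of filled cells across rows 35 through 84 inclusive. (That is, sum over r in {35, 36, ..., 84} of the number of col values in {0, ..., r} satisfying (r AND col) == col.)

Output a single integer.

Answer: 682

Derivation:
r35=100011 pc3: +8 =8
r36=100100 pc2: +4 =12
r37=100101 pc3: +8 =20
r38=100110 pc3: +8 =28
r39=100111 pc4: +16 =44
r40=101000 pc2: +4 =48
r41=101001 pc3: +8 =56
r42=101010 pc3: +8 =64
r43=101011 pc4: +16 =80
r44=101100 pc3: +8 =88
r45=101101 pc4: +16 =104
r46=101110 pc4: +16 =120
r47=101111 pc5: +32 =152
r48=110000 pc2: +4 =156
r49=110001 pc3: +8 =164
r50=110010 pc3: +8 =172
r51=110011 pc4: +16 =188
r52=110100 pc3: +8 =196
r53=110101 pc4: +16 =212
r54=110110 pc4: +16 =228
r55=110111 pc5: +32 =260
r56=111000 pc3: +8 =268
r57=111001 pc4: +16 =284
r58=111010 pc4: +16 =300
r59=111011 pc5: +32 =332
r60=111100 pc4: +16 =348
r61=111101 pc5: +32 =380
r62=111110 pc5: +32 =412
r63=111111 pc6: +64 =476
r64=1000000 pc1: +2 =478
r65=1000001 pc2: +4 =482
r66=1000010 pc2: +4 =486
r67=1000011 pc3: +8 =494
r68=1000100 pc2: +4 =498
r69=1000101 pc3: +8 =506
r70=1000110 pc3: +8 =514
r71=1000111 pc4: +16 =530
r72=1001000 pc2: +4 =534
r73=1001001 pc3: +8 =542
r74=1001010 pc3: +8 =550
r75=1001011 pc4: +16 =566
r76=1001100 pc3: +8 =574
r77=1001101 pc4: +16 =590
r78=1001110 pc4: +16 =606
r79=1001111 pc5: +32 =638
r80=1010000 pc2: +4 =642
r81=1010001 pc3: +8 =650
r82=1010010 pc3: +8 =658
r83=1010011 pc4: +16 =674
r84=1010100 pc3: +8 =682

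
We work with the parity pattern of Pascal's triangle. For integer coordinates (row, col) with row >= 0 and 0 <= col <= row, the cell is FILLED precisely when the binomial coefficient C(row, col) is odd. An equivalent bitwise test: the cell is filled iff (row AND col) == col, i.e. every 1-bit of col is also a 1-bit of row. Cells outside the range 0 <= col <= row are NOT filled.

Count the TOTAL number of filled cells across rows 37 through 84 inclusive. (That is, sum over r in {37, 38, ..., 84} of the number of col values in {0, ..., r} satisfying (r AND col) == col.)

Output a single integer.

r37=100101 pc3: +8 =8
r38=100110 pc3: +8 =16
r39=100111 pc4: +16 =32
r40=101000 pc2: +4 =36
r41=101001 pc3: +8 =44
r42=101010 pc3: +8 =52
r43=101011 pc4: +16 =68
r44=101100 pc3: +8 =76
r45=101101 pc4: +16 =92
r46=101110 pc4: +16 =108
r47=101111 pc5: +32 =140
r48=110000 pc2: +4 =144
r49=110001 pc3: +8 =152
r50=110010 pc3: +8 =160
r51=110011 pc4: +16 =176
r52=110100 pc3: +8 =184
r53=110101 pc4: +16 =200
r54=110110 pc4: +16 =216
r55=110111 pc5: +32 =248
r56=111000 pc3: +8 =256
r57=111001 pc4: +16 =272
r58=111010 pc4: +16 =288
r59=111011 pc5: +32 =320
r60=111100 pc4: +16 =336
r61=111101 pc5: +32 =368
r62=111110 pc5: +32 =400
r63=111111 pc6: +64 =464
r64=1000000 pc1: +2 =466
r65=1000001 pc2: +4 =470
r66=1000010 pc2: +4 =474
r67=1000011 pc3: +8 =482
r68=1000100 pc2: +4 =486
r69=1000101 pc3: +8 =494
r70=1000110 pc3: +8 =502
r71=1000111 pc4: +16 =518
r72=1001000 pc2: +4 =522
r73=1001001 pc3: +8 =530
r74=1001010 pc3: +8 =538
r75=1001011 pc4: +16 =554
r76=1001100 pc3: +8 =562
r77=1001101 pc4: +16 =578
r78=1001110 pc4: +16 =594
r79=1001111 pc5: +32 =626
r80=1010000 pc2: +4 =630
r81=1010001 pc3: +8 =638
r82=1010010 pc3: +8 =646
r83=1010011 pc4: +16 =662
r84=1010100 pc3: +8 =670

Answer: 670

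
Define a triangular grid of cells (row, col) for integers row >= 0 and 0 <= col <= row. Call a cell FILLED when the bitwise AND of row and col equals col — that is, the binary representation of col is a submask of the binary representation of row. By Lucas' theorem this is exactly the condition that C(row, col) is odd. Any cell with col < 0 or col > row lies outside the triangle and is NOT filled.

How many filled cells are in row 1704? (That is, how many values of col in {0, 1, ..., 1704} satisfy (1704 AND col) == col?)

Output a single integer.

1704 in binary = 11010101000
popcount(1704) = number of 1-bits in 11010101000 = 5
A col c satisfies (1704 AND c) == c iff every set bit of c is also set in 1704; each of the 5 set bits of 1704 can independently be on or off in c.
count = 2^5 = 32

Answer: 32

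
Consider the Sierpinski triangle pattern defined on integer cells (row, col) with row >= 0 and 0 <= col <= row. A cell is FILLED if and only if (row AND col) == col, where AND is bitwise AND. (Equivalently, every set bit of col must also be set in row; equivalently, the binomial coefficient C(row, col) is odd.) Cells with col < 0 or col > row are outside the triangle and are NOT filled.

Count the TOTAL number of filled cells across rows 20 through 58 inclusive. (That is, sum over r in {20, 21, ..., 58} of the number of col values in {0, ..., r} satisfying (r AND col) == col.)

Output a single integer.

r20=10100 pc2: +4 =4
r21=10101 pc3: +8 =12
r22=10110 pc3: +8 =20
r23=10111 pc4: +16 =36
r24=11000 pc2: +4 =40
r25=11001 pc3: +8 =48
r26=11010 pc3: +8 =56
r27=11011 pc4: +16 =72
r28=11100 pc3: +8 =80
r29=11101 pc4: +16 =96
r30=11110 pc4: +16 =112
r31=11111 pc5: +32 =144
r32=100000 pc1: +2 =146
r33=100001 pc2: +4 =150
r34=100010 pc2: +4 =154
r35=100011 pc3: +8 =162
r36=100100 pc2: +4 =166
r37=100101 pc3: +8 =174
r38=100110 pc3: +8 =182
r39=100111 pc4: +16 =198
r40=101000 pc2: +4 =202
r41=101001 pc3: +8 =210
r42=101010 pc3: +8 =218
r43=101011 pc4: +16 =234
r44=101100 pc3: +8 =242
r45=101101 pc4: +16 =258
r46=101110 pc4: +16 =274
r47=101111 pc5: +32 =306
r48=110000 pc2: +4 =310
r49=110001 pc3: +8 =318
r50=110010 pc3: +8 =326
r51=110011 pc4: +16 =342
r52=110100 pc3: +8 =350
r53=110101 pc4: +16 =366
r54=110110 pc4: +16 =382
r55=110111 pc5: +32 =414
r56=111000 pc3: +8 =422
r57=111001 pc4: +16 =438
r58=111010 pc4: +16 =454

Answer: 454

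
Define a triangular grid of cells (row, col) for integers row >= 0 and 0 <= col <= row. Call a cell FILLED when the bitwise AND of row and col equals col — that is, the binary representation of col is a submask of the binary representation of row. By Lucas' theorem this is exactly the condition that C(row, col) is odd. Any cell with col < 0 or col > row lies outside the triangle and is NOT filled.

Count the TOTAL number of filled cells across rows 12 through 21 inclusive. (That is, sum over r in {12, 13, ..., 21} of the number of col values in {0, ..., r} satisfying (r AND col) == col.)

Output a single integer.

Answer: 66

Derivation:
r12=1100 pc2: +4 =4
r13=1101 pc3: +8 =12
r14=1110 pc3: +8 =20
r15=1111 pc4: +16 =36
r16=10000 pc1: +2 =38
r17=10001 pc2: +4 =42
r18=10010 pc2: +4 =46
r19=10011 pc3: +8 =54
r20=10100 pc2: +4 =58
r21=10101 pc3: +8 =66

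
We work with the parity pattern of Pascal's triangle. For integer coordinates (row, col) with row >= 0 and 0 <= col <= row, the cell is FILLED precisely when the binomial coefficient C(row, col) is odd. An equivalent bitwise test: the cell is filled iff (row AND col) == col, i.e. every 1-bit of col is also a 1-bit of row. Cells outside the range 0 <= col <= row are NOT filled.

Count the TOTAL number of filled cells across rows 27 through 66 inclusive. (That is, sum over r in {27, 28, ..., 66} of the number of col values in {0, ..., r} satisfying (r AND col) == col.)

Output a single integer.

Answer: 584

Derivation:
r27=11011 pc4: +16 =16
r28=11100 pc3: +8 =24
r29=11101 pc4: +16 =40
r30=11110 pc4: +16 =56
r31=11111 pc5: +32 =88
r32=100000 pc1: +2 =90
r33=100001 pc2: +4 =94
r34=100010 pc2: +4 =98
r35=100011 pc3: +8 =106
r36=100100 pc2: +4 =110
r37=100101 pc3: +8 =118
r38=100110 pc3: +8 =126
r39=100111 pc4: +16 =142
r40=101000 pc2: +4 =146
r41=101001 pc3: +8 =154
r42=101010 pc3: +8 =162
r43=101011 pc4: +16 =178
r44=101100 pc3: +8 =186
r45=101101 pc4: +16 =202
r46=101110 pc4: +16 =218
r47=101111 pc5: +32 =250
r48=110000 pc2: +4 =254
r49=110001 pc3: +8 =262
r50=110010 pc3: +8 =270
r51=110011 pc4: +16 =286
r52=110100 pc3: +8 =294
r53=110101 pc4: +16 =310
r54=110110 pc4: +16 =326
r55=110111 pc5: +32 =358
r56=111000 pc3: +8 =366
r57=111001 pc4: +16 =382
r58=111010 pc4: +16 =398
r59=111011 pc5: +32 =430
r60=111100 pc4: +16 =446
r61=111101 pc5: +32 =478
r62=111110 pc5: +32 =510
r63=111111 pc6: +64 =574
r64=1000000 pc1: +2 =576
r65=1000001 pc2: +4 =580
r66=1000010 pc2: +4 =584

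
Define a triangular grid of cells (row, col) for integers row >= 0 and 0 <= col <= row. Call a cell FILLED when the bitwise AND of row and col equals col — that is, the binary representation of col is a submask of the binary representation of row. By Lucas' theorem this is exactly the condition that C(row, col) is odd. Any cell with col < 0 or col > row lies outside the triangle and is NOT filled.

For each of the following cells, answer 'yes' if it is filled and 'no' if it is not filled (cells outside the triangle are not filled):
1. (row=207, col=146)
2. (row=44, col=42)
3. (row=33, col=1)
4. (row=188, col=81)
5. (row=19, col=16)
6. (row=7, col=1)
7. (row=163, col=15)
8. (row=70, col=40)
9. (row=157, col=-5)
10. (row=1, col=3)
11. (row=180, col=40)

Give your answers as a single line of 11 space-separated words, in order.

(207,146): row=0b11001111, col=0b10010010, row AND col = 0b10000010 = 130; 130 != 146 -> empty
(44,42): row=0b101100, col=0b101010, row AND col = 0b101000 = 40; 40 != 42 -> empty
(33,1): row=0b100001, col=0b1, row AND col = 0b1 = 1; 1 == 1 -> filled
(188,81): row=0b10111100, col=0b1010001, row AND col = 0b10000 = 16; 16 != 81 -> empty
(19,16): row=0b10011, col=0b10000, row AND col = 0b10000 = 16; 16 == 16 -> filled
(7,1): row=0b111, col=0b1, row AND col = 0b1 = 1; 1 == 1 -> filled
(163,15): row=0b10100011, col=0b1111, row AND col = 0b11 = 3; 3 != 15 -> empty
(70,40): row=0b1000110, col=0b101000, row AND col = 0b0 = 0; 0 != 40 -> empty
(157,-5): col outside [0, 157] -> not filled
(1,3): col outside [0, 1] -> not filled
(180,40): row=0b10110100, col=0b101000, row AND col = 0b100000 = 32; 32 != 40 -> empty

Answer: no no yes no yes yes no no no no no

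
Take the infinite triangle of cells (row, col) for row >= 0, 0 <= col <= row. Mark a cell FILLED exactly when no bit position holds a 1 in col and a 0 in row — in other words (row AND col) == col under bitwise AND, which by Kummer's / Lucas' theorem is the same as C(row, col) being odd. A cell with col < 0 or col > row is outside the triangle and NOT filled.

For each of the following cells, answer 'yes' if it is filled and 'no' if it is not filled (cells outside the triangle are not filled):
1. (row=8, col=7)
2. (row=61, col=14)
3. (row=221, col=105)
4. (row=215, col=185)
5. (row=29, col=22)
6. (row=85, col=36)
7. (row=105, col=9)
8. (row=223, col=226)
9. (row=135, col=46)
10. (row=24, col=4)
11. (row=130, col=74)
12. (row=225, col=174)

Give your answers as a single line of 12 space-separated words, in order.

(8,7): row=0b1000, col=0b111, row AND col = 0b0 = 0; 0 != 7 -> empty
(61,14): row=0b111101, col=0b1110, row AND col = 0b1100 = 12; 12 != 14 -> empty
(221,105): row=0b11011101, col=0b1101001, row AND col = 0b1001001 = 73; 73 != 105 -> empty
(215,185): row=0b11010111, col=0b10111001, row AND col = 0b10010001 = 145; 145 != 185 -> empty
(29,22): row=0b11101, col=0b10110, row AND col = 0b10100 = 20; 20 != 22 -> empty
(85,36): row=0b1010101, col=0b100100, row AND col = 0b100 = 4; 4 != 36 -> empty
(105,9): row=0b1101001, col=0b1001, row AND col = 0b1001 = 9; 9 == 9 -> filled
(223,226): col outside [0, 223] -> not filled
(135,46): row=0b10000111, col=0b101110, row AND col = 0b110 = 6; 6 != 46 -> empty
(24,4): row=0b11000, col=0b100, row AND col = 0b0 = 0; 0 != 4 -> empty
(130,74): row=0b10000010, col=0b1001010, row AND col = 0b10 = 2; 2 != 74 -> empty
(225,174): row=0b11100001, col=0b10101110, row AND col = 0b10100000 = 160; 160 != 174 -> empty

Answer: no no no no no no yes no no no no no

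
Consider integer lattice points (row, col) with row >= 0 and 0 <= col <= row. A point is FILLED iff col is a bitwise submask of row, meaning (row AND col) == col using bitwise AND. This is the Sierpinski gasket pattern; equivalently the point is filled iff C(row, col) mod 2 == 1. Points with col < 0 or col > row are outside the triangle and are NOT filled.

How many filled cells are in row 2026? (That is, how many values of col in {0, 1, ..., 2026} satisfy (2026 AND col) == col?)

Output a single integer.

2026 in binary = 11111101010
popcount(2026) = number of 1-bits in 11111101010 = 8
A col c satisfies (2026 AND c) == c iff every set bit of c is also set in 2026; each of the 8 set bits of 2026 can independently be on or off in c.
count = 2^8 = 256

Answer: 256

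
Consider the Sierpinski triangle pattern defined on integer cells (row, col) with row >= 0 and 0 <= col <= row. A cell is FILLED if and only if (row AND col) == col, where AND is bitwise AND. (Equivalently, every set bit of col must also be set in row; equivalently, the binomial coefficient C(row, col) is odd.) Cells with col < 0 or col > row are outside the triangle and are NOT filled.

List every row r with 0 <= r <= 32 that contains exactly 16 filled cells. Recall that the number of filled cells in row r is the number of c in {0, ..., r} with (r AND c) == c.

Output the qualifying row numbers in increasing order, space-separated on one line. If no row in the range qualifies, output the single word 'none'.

Row r has 2^popcount(r) filled cells, so we need popcount(r) = log2(16) = 4.
Scan r = 0..32 and keep those with exactly 4 one-bits:
r=0=0 popcount=0 -> skip
r=1=1 popcount=1 -> skip
r=2=10 popcount=1 -> skip
r=3=11 popcount=2 -> skip
r=4=100 popcount=1 -> skip
r=5=101 popcount=2 -> skip
r=6=110 popcount=2 -> skip
r=7=111 popcount=3 -> skip
r=8=1000 popcount=1 -> skip
r=9=1001 popcount=2 -> skip
r=10=1010 popcount=2 -> skip
r=11=1011 popcount=3 -> skip
r=12=1100 popcount=2 -> skip
r=13=1101 popcount=3 -> skip
r=14=1110 popcount=3 -> skip
r=15=1111 popcount=4 -> KEEP
r=16=10000 popcount=1 -> skip
r=17=10001 popcount=2 -> skip
r=18=10010 popcount=2 -> skip
r=19=10011 popcount=3 -> skip
r=20=10100 popcount=2 -> skip
r=21=10101 popcount=3 -> skip
r=22=10110 popcount=3 -> skip
r=23=10111 popcount=4 -> KEEP
r=24=11000 popcount=2 -> skip
r=25=11001 popcount=3 -> skip
r=26=11010 popcount=3 -> skip
r=27=11011 popcount=4 -> KEEP
r=28=11100 popcount=3 -> skip
r=29=11101 popcount=4 -> KEEP
r=30=11110 popcount=4 -> KEEP
r=31=11111 popcount=5 -> skip
r=32=100000 popcount=1 -> skip
Kept rows: 15 23 27 29 30

Answer: 15 23 27 29 30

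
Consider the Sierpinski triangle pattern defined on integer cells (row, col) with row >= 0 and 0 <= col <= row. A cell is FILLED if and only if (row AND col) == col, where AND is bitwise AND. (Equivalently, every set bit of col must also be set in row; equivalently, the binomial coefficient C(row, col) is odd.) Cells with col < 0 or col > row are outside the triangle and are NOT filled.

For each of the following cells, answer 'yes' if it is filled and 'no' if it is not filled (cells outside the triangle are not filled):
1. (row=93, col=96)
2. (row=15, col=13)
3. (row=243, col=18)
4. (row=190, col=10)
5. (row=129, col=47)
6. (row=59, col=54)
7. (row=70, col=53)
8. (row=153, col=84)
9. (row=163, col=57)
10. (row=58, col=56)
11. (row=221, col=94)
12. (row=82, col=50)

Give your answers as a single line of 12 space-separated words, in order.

Answer: no yes yes yes no no no no no yes no no

Derivation:
(93,96): col outside [0, 93] -> not filled
(15,13): row=0b1111, col=0b1101, row AND col = 0b1101 = 13; 13 == 13 -> filled
(243,18): row=0b11110011, col=0b10010, row AND col = 0b10010 = 18; 18 == 18 -> filled
(190,10): row=0b10111110, col=0b1010, row AND col = 0b1010 = 10; 10 == 10 -> filled
(129,47): row=0b10000001, col=0b101111, row AND col = 0b1 = 1; 1 != 47 -> empty
(59,54): row=0b111011, col=0b110110, row AND col = 0b110010 = 50; 50 != 54 -> empty
(70,53): row=0b1000110, col=0b110101, row AND col = 0b100 = 4; 4 != 53 -> empty
(153,84): row=0b10011001, col=0b1010100, row AND col = 0b10000 = 16; 16 != 84 -> empty
(163,57): row=0b10100011, col=0b111001, row AND col = 0b100001 = 33; 33 != 57 -> empty
(58,56): row=0b111010, col=0b111000, row AND col = 0b111000 = 56; 56 == 56 -> filled
(221,94): row=0b11011101, col=0b1011110, row AND col = 0b1011100 = 92; 92 != 94 -> empty
(82,50): row=0b1010010, col=0b110010, row AND col = 0b10010 = 18; 18 != 50 -> empty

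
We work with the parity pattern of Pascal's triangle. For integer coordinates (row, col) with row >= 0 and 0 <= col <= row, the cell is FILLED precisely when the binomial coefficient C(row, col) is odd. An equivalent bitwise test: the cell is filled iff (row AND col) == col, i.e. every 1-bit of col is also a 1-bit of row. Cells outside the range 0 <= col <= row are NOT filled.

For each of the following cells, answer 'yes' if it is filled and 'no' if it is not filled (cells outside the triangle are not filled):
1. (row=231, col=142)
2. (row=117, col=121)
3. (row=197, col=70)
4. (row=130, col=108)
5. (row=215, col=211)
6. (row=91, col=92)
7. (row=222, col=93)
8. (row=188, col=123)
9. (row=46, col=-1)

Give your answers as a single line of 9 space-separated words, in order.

(231,142): row=0b11100111, col=0b10001110, row AND col = 0b10000110 = 134; 134 != 142 -> empty
(117,121): col outside [0, 117] -> not filled
(197,70): row=0b11000101, col=0b1000110, row AND col = 0b1000100 = 68; 68 != 70 -> empty
(130,108): row=0b10000010, col=0b1101100, row AND col = 0b0 = 0; 0 != 108 -> empty
(215,211): row=0b11010111, col=0b11010011, row AND col = 0b11010011 = 211; 211 == 211 -> filled
(91,92): col outside [0, 91] -> not filled
(222,93): row=0b11011110, col=0b1011101, row AND col = 0b1011100 = 92; 92 != 93 -> empty
(188,123): row=0b10111100, col=0b1111011, row AND col = 0b111000 = 56; 56 != 123 -> empty
(46,-1): col outside [0, 46] -> not filled

Answer: no no no no yes no no no no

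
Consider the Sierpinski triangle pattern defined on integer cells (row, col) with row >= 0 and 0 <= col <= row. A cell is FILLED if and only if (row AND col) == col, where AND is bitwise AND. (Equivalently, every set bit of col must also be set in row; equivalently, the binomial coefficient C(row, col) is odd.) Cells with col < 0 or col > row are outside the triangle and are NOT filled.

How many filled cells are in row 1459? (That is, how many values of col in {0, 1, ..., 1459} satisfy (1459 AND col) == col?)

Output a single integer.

Answer: 128

Derivation:
1459 in binary = 10110110011
popcount(1459) = number of 1-bits in 10110110011 = 7
A col c satisfies (1459 AND c) == c iff every set bit of c is also set in 1459; each of the 7 set bits of 1459 can independently be on or off in c.
count = 2^7 = 128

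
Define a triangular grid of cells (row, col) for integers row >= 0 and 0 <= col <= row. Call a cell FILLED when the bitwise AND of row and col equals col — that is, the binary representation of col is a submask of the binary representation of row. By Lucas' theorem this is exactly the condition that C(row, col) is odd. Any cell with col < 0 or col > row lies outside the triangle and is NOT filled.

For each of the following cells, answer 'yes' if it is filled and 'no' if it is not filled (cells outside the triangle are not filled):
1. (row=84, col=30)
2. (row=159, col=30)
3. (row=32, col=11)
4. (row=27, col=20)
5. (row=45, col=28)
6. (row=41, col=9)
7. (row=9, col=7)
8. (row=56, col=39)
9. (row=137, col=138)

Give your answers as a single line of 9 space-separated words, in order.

(84,30): row=0b1010100, col=0b11110, row AND col = 0b10100 = 20; 20 != 30 -> empty
(159,30): row=0b10011111, col=0b11110, row AND col = 0b11110 = 30; 30 == 30 -> filled
(32,11): row=0b100000, col=0b1011, row AND col = 0b0 = 0; 0 != 11 -> empty
(27,20): row=0b11011, col=0b10100, row AND col = 0b10000 = 16; 16 != 20 -> empty
(45,28): row=0b101101, col=0b11100, row AND col = 0b1100 = 12; 12 != 28 -> empty
(41,9): row=0b101001, col=0b1001, row AND col = 0b1001 = 9; 9 == 9 -> filled
(9,7): row=0b1001, col=0b111, row AND col = 0b1 = 1; 1 != 7 -> empty
(56,39): row=0b111000, col=0b100111, row AND col = 0b100000 = 32; 32 != 39 -> empty
(137,138): col outside [0, 137] -> not filled

Answer: no yes no no no yes no no no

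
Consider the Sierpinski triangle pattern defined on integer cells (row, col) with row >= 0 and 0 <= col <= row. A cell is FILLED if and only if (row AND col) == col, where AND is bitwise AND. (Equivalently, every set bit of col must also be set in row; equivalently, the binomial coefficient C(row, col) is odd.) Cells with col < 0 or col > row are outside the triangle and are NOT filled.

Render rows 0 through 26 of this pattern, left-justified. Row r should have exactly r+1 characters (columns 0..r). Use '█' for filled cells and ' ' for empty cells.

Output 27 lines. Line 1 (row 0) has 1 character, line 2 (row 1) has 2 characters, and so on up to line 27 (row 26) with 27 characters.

r0=0: █
r1=1: ██
r2=10: █ █
r3=11: ████
r4=100: █   █
r5=101: ██  ██
r6=110: █ █ █ █
r7=111: ████████
r8=1000: █       █
r9=1001: ██      ██
r10=1010: █ █     █ █
r11=1011: ████    ████
r12=1100: █   █   █   █
r13=1101: ██  ██  ██  ██
r14=1110: █ █ █ █ █ █ █ █
r15=1111: ████████████████
r16=10000: █               █
r17=10001: ██              ██
r18=10010: █ █             █ █
r19=10011: ████            ████
r20=10100: █   █           █   █
r21=10101: ██  ██          ██  ██
r22=10110: █ █ █ █         █ █ █ █
r23=10111: ████████        ████████
r24=11000: █       █       █       █
r25=11001: ██      ██      ██      ██
r26=11010: █ █     █ █     █ █     █ █

Answer: █
██
█ █
████
█   █
██  ██
█ █ █ █
████████
█       █
██      ██
█ █     █ █
████    ████
█   █   █   █
██  ██  ██  ██
█ █ █ █ █ █ █ █
████████████████
█               █
██              ██
█ █             █ █
████            ████
█   █           █   █
██  ██          ██  ██
█ █ █ █         █ █ █ █
████████        ████████
█       █       █       █
██      ██      ██      ██
█ █     █ █     █ █     █ █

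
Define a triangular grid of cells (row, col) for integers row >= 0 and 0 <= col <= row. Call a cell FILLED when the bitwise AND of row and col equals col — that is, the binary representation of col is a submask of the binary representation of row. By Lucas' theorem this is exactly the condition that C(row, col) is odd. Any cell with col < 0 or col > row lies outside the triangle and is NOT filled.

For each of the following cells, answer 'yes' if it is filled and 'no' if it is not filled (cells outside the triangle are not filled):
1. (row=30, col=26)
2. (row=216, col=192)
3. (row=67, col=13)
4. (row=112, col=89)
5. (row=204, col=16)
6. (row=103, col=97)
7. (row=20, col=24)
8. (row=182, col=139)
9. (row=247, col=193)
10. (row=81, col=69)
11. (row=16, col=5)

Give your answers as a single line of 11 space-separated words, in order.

Answer: yes yes no no no yes no no yes no no

Derivation:
(30,26): row=0b11110, col=0b11010, row AND col = 0b11010 = 26; 26 == 26 -> filled
(216,192): row=0b11011000, col=0b11000000, row AND col = 0b11000000 = 192; 192 == 192 -> filled
(67,13): row=0b1000011, col=0b1101, row AND col = 0b1 = 1; 1 != 13 -> empty
(112,89): row=0b1110000, col=0b1011001, row AND col = 0b1010000 = 80; 80 != 89 -> empty
(204,16): row=0b11001100, col=0b10000, row AND col = 0b0 = 0; 0 != 16 -> empty
(103,97): row=0b1100111, col=0b1100001, row AND col = 0b1100001 = 97; 97 == 97 -> filled
(20,24): col outside [0, 20] -> not filled
(182,139): row=0b10110110, col=0b10001011, row AND col = 0b10000010 = 130; 130 != 139 -> empty
(247,193): row=0b11110111, col=0b11000001, row AND col = 0b11000001 = 193; 193 == 193 -> filled
(81,69): row=0b1010001, col=0b1000101, row AND col = 0b1000001 = 65; 65 != 69 -> empty
(16,5): row=0b10000, col=0b101, row AND col = 0b0 = 0; 0 != 5 -> empty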